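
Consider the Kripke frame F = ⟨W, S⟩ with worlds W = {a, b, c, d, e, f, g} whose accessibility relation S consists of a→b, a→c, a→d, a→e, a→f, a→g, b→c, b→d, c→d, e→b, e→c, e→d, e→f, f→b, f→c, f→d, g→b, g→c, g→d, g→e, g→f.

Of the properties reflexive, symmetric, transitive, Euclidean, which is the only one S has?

Reflexive: no — a is not related to itself.
Symmetric: no — a S b but not b S a.
Transitive: yes — every two-step S-path is closed by a direct edge.
Euclidean: no — a S b and a S e, but not b S e.
Only transitive holds.

transitive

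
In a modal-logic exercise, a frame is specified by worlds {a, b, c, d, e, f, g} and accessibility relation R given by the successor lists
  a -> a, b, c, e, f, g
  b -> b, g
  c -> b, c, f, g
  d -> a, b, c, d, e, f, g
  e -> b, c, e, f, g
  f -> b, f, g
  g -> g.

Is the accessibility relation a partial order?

Yes

Reflexive: yes — every world is R-related to itself.
Transitive: yes — every two-step R-path is closed by a direct edge.
Antisymmetric: yes — no distinct pair is related both ways.
So R is a partial order.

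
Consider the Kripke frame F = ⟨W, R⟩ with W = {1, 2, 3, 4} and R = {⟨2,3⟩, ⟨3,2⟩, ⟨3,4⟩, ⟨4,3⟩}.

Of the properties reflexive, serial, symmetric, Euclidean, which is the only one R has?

symmetric

Reflexive: no — 1 is not related to itself.
Serial: no — 1 has no R-successor.
Symmetric: yes — every pair in R has its reverse in R.
Euclidean: no — 3 R 2 and 3 R 4, but not 2 R 4.
Only symmetric holds.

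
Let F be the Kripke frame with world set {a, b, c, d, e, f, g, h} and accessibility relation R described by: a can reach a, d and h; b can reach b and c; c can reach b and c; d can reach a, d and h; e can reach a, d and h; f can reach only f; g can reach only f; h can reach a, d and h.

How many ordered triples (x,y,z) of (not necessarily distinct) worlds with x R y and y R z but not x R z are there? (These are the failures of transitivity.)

0

R is transitive; there are no such tuples.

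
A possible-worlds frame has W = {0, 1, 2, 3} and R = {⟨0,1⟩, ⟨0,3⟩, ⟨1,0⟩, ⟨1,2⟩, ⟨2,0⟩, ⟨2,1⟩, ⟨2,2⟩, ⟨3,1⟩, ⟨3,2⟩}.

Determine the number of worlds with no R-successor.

R is serial; there are no such worlds.

0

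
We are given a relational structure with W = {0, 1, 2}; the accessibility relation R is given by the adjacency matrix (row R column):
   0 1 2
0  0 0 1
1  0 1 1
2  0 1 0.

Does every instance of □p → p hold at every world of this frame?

No

The schema T characterises exactly the reflexive frames.
Reflexive: no — 0 is not related to itself.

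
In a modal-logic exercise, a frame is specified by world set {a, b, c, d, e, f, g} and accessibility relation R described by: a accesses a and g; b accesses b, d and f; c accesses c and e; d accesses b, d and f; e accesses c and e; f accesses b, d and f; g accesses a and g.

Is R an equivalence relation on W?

Yes

Reflexive: yes — every world is R-related to itself.
Symmetric: yes — every pair in R has its reverse in R.
Transitive: yes — every two-step R-path is closed by a direct edge.
So R is an equivalence relation.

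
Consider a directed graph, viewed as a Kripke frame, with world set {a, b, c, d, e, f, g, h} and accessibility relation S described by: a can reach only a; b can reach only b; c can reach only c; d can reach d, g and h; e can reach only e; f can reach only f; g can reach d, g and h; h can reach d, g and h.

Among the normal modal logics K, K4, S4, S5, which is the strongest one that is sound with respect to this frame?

Transitive (axiom 4): yes — every two-step S-path is closed by a direct edge.
Reflexive (axiom T): yes — every world is S-related to itself.
Euclidean (axiom 5): yes — any two successors of a common world are S-related.
So F validates K, K4, S4, S5. The strongest is S5.

S5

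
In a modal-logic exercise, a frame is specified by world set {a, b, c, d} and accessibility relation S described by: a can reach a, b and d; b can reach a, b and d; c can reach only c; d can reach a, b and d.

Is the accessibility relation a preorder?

Yes

Reflexive: yes — every world is S-related to itself.
Transitive: yes — every two-step S-path is closed by a direct edge.
So S is a preorder.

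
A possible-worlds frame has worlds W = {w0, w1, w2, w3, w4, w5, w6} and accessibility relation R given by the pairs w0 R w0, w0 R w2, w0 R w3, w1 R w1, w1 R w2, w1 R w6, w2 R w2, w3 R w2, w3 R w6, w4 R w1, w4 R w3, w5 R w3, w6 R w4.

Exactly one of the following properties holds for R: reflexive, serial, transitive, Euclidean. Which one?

Reflexive: no — w3 is not related to itself.
Serial: yes — every world has a successor (e.g. w0 R w0).
Transitive: no — w0 R w3 and w3 R w6, but not w0 R w6.
Euclidean: no — w0 R w2 and w0 R w3, but not w2 R w3.
Only serial holds.

serial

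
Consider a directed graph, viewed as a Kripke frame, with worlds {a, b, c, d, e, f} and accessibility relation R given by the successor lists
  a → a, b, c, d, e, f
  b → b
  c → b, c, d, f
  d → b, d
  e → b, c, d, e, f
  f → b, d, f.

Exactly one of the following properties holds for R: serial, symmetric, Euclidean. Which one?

Serial: yes — every world has a successor (e.g. a R a).
Symmetric: no — a R b but not b R a.
Euclidean: no — a R b and a R c, but not b R c.
Only serial holds.

serial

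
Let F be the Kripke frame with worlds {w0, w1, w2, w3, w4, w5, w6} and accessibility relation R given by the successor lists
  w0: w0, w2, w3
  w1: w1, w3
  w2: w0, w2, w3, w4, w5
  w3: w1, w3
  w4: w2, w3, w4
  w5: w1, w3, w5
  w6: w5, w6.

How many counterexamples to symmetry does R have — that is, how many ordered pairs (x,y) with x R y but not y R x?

Enumerating: (w0,w3), (w2,w3), (w2,w5), (w4,w3), (w5,w1), (w5,w3), (w6,w5).

7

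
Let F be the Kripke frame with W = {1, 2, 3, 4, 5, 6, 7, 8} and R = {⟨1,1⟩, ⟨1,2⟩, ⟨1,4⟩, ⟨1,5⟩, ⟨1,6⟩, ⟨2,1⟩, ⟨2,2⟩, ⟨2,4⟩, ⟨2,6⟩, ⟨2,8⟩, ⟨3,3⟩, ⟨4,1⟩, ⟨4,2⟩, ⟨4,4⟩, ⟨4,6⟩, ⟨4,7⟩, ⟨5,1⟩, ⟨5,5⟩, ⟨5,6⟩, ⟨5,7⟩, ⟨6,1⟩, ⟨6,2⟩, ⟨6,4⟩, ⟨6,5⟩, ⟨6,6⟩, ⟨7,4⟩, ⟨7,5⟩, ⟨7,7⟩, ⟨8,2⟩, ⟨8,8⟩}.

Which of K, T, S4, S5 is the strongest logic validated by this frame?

Reflexive (axiom T): yes — every world is R-related to itself.
Transitive (axiom 4): no — 1 R 2 and 2 R 8, but not 1 R 8.
Euclidean (axiom 5): no — 1 R 2 and 1 R 5, but not 2 R 5.
So F validates K, T; S4 would additionally require R to be transitive. The strongest is T.

T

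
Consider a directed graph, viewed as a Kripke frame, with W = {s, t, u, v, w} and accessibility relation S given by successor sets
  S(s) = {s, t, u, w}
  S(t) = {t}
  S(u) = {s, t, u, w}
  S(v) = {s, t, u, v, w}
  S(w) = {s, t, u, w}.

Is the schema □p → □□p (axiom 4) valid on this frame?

Yes

The schema 4 characterises exactly the transitive frames.
Transitive: yes — every two-step S-path is closed by a direct edge.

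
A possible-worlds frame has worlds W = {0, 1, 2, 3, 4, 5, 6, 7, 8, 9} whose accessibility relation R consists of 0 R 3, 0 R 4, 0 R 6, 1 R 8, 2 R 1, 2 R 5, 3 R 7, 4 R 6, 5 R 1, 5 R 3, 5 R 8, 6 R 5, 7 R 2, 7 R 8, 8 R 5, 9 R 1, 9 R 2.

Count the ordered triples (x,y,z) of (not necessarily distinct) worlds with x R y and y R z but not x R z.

Enumerating: (0,3,7), (0,6,5), (1,8,5), (2,1,8), (2,5,3), (2,5,8), (3,7,2), (3,7,8), (4,6,5), (5,3,7), (5,8,5), (6,5,1), … and 10 more.
Total: 22.

22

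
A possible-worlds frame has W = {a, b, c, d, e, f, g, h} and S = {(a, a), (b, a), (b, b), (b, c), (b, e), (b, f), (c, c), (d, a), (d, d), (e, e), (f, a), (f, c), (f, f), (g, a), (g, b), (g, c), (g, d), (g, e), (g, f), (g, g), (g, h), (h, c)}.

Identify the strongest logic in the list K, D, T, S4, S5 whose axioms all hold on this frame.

Serial (axiom D): yes — every world has a successor (e.g. a S a).
Reflexive (axiom T): no — h is not related to itself.
Transitive (axiom 4): yes — every two-step S-path is closed by a direct edge.
Euclidean (axiom 5): no — b S a and b S c, but not a S c.
So F validates K, D; T would additionally require S to be reflexive. The strongest is D.

D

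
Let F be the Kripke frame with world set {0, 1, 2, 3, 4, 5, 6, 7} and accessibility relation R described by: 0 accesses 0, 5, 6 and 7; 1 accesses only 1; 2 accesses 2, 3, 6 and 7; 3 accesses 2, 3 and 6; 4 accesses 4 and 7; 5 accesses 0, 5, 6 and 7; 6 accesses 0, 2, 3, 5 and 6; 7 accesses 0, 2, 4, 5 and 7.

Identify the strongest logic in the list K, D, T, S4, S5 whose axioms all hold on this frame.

T

Serial (axiom D): yes — every world has a successor (e.g. 0 R 0).
Reflexive (axiom T): yes — every world is R-related to itself.
Transitive (axiom 4): no — 0 R 6 and 6 R 2, but not 0 R 2.
Euclidean (axiom 5): no — 0 R 6 and 0 R 7, but not 6 R 7.
So F validates K, D, T; S4 would additionally require R to be transitive. The strongest is T.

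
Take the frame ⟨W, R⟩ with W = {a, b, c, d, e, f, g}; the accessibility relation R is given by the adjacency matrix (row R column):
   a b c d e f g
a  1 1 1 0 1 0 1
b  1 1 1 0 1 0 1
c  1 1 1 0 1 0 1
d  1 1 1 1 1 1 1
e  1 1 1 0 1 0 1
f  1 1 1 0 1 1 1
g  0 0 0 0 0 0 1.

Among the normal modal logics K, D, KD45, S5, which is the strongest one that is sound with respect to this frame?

D

Serial (axiom D): yes — every world has a successor (e.g. a R a).
Euclidean (axiom 5): no — a R g and a R b, but not g R b.
Transitive (axiom 4): yes — every two-step R-path is closed by a direct edge.
Reflexive (axiom T): yes — every world is R-related to itself.
So F validates K, D; KD45 would additionally require R to be Euclidean. The strongest is D.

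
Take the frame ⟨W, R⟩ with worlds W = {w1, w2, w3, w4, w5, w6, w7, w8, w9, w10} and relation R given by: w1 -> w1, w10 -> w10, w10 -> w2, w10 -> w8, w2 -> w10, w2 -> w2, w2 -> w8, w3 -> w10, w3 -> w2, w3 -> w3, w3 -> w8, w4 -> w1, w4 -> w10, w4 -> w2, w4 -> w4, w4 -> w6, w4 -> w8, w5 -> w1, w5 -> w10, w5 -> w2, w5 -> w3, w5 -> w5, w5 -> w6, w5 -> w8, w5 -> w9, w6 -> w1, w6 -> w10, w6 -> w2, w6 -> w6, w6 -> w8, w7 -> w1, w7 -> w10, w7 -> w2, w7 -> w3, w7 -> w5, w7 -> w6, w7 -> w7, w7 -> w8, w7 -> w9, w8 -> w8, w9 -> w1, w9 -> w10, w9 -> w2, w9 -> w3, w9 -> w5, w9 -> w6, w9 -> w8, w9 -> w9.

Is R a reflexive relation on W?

Reflexive: yes — every world is R-related to itself.

Yes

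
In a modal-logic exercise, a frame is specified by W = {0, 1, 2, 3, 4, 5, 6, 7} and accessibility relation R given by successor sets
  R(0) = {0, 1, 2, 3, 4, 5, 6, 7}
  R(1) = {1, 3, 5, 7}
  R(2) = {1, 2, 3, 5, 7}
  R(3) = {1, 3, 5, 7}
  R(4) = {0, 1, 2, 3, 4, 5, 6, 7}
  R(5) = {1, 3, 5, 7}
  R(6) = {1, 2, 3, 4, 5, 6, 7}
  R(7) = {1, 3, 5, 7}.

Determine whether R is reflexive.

Yes

Reflexive: yes — every world is R-related to itself.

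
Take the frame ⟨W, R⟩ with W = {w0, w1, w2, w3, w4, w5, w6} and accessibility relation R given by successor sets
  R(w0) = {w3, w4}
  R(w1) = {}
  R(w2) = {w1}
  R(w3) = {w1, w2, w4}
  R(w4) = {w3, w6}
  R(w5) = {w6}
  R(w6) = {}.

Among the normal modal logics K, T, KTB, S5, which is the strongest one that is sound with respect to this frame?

Reflexive (axiom T): no — w0 is not related to itself.
Symmetric (axiom B): no — w0 R w3 but not w3 R w0.
Euclidean (axiom 5): no — w3 R w1 and w3 R w2, but not w1 R w2.
So F validates K; T would additionally require R to be reflexive. The strongest is K.

K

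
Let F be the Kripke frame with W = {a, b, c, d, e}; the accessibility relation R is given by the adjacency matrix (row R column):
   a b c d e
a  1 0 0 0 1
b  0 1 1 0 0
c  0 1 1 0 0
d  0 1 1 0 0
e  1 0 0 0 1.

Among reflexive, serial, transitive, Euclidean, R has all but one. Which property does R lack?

Reflexive: no — d is not related to itself.
Serial: yes — every world has a successor (e.g. a R a).
Transitive: yes — every two-step R-path is closed by a direct edge.
Euclidean: yes — any two successors of a common world are R-related.
Only reflexive fails.

reflexive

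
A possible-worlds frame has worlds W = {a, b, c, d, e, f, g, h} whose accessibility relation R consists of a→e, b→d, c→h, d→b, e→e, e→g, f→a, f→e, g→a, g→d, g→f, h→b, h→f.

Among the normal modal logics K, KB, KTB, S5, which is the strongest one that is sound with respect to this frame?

Symmetric (axiom B): no — a R e but not e R a.
Reflexive (axiom T): no — a is not related to itself.
Euclidean (axiom 5): no — f R e and f R a, but not e R a.
So F validates K; KB would additionally require R to be symmetric. The strongest is K.

K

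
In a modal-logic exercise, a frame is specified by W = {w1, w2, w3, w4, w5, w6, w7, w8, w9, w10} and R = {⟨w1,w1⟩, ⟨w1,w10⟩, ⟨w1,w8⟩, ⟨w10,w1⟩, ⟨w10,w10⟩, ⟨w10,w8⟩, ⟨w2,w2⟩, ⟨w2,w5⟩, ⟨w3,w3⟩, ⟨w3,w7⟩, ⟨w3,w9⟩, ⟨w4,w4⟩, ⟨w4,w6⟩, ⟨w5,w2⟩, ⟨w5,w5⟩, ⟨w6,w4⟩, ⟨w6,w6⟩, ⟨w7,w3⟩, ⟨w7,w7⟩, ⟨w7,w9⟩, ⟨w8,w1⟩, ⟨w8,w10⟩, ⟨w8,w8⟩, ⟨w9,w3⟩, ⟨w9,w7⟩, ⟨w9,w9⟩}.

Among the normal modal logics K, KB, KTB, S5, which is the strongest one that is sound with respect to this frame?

S5

Symmetric (axiom B): yes — every pair in R has its reverse in R.
Reflexive (axiom T): yes — every world is R-related to itself.
Euclidean (axiom 5): yes — any two successors of a common world are R-related.
So F validates K, KB, KTB, S5. The strongest is S5.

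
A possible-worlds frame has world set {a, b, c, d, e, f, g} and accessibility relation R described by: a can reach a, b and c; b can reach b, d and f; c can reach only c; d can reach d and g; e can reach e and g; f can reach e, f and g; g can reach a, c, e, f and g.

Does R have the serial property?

Yes

Serial: yes — every world has a successor (e.g. a R a).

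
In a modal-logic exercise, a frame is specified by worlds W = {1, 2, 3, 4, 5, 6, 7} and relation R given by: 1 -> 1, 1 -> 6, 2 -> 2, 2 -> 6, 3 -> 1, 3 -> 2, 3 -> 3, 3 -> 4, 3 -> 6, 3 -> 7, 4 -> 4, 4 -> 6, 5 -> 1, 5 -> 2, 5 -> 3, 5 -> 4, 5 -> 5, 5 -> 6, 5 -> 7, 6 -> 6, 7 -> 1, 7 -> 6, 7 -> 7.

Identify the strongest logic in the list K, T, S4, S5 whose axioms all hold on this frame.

Reflexive (axiom T): yes — every world is R-related to itself.
Transitive (axiom 4): yes — every two-step R-path is closed by a direct edge.
Euclidean (axiom 5): no — 3 R 1 and 3 R 2, but not 1 R 2.
So F validates K, T, S4; S5 would additionally require R to be Euclidean. The strongest is S4.

S4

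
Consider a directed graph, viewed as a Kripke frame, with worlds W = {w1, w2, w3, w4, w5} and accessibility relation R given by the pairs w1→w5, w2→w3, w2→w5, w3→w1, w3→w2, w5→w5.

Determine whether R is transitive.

No

Transitive: no — w2 R w3 and w3 R w1, but not w2 R w1.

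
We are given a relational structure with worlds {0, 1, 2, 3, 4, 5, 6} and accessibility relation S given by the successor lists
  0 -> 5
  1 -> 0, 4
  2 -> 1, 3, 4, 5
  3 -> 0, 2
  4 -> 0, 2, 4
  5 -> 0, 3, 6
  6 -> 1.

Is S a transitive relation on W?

No

Transitive: no — 0 S 5 and 5 S 3, but not 0 S 3.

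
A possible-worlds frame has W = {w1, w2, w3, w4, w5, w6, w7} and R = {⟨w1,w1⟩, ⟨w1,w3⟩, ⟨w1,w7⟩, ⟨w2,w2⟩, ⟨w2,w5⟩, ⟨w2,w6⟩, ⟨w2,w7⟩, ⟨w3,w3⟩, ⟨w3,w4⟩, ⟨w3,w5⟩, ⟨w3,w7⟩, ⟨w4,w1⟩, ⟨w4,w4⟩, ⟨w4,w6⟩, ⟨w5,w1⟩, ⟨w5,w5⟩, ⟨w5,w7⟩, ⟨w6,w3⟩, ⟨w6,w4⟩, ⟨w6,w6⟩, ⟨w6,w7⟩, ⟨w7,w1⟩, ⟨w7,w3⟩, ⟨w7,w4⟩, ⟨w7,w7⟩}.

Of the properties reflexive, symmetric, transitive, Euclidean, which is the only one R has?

reflexive

Reflexive: yes — every world is R-related to itself.
Symmetric: no — w1 R w3 but not w3 R w1.
Transitive: no — w1 R w3 and w3 R w4, but not w1 R w4.
Euclidean: no — w2 R w5 and w2 R w6, but not w5 R w6.
Only reflexive holds.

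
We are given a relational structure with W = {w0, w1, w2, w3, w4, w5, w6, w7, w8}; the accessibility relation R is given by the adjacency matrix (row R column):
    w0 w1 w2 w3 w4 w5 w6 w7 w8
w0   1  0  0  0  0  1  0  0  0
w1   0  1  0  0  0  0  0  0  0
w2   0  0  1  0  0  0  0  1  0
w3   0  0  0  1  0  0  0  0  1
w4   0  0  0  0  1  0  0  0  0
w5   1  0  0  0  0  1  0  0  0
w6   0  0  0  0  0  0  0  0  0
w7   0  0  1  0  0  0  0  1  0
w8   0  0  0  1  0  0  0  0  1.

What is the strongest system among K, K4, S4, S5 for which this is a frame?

K4

Transitive (axiom 4): yes — every two-step R-path is closed by a direct edge.
Reflexive (axiom T): no — w6 is not related to itself.
Euclidean (axiom 5): yes — any two successors of a common world are R-related.
So F validates K, K4; S4 would additionally require R to be reflexive. The strongest is K4.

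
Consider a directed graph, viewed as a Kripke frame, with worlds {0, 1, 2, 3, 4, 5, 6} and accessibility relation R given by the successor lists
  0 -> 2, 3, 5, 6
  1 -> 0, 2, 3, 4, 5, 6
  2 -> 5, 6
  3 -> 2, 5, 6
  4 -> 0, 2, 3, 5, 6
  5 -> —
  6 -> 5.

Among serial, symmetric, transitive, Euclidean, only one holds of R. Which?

Serial: no — 5 has no R-successor.
Symmetric: no — 0 R 2 but not 2 R 0.
Transitive: yes — every two-step R-path is closed by a direct edge.
Euclidean: no — 0 R 2 and 0 R 3, but not 2 R 3.
Only transitive holds.

transitive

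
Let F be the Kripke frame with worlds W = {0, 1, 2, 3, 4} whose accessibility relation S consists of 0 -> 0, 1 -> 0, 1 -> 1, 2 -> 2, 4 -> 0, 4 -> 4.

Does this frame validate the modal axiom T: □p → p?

No

By correspondence theory, T is valid on a frame iff S is reflexive.
Reflexive: no — 3 is not related to itself.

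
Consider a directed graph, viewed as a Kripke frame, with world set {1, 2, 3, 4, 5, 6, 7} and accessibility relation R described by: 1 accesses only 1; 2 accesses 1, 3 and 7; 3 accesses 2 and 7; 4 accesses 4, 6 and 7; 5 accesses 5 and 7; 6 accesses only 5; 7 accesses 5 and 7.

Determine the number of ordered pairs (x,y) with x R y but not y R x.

6

Enumerating: (2,1), (2,7), (3,7), (4,6), (4,7), (6,5).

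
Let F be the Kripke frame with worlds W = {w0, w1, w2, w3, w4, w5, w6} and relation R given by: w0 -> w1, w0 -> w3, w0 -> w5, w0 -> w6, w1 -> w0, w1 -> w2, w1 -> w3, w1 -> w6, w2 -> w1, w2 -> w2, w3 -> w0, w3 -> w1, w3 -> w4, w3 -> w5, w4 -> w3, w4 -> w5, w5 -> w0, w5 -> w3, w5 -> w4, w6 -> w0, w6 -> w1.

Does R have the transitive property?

No

Transitive: no — w0 R w1 and w1 R w2, but not w0 R w2.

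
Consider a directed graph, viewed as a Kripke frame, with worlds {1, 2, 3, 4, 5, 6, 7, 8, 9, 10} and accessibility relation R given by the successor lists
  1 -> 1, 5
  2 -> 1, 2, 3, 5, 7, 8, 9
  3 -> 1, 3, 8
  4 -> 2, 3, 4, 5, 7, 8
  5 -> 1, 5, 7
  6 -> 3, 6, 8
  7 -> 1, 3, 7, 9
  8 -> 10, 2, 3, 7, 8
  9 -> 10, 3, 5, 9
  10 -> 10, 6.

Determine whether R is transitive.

Transitive: no — 1 R 5 and 5 R 7, but not 1 R 7.

No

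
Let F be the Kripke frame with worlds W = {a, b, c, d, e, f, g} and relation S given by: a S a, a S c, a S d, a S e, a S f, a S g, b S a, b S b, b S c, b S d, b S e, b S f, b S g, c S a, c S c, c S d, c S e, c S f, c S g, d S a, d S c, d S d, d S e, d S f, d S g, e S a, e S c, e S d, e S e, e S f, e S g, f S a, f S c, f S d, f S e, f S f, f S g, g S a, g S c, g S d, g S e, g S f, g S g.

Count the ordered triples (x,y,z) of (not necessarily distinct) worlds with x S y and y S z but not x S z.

0

S is transitive; there are no such tuples.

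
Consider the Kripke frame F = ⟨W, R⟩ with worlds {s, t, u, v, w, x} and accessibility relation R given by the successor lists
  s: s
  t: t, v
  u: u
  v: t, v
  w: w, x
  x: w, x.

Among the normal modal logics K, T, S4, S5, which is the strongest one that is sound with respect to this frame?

S5

Reflexive (axiom T): yes — every world is R-related to itself.
Transitive (axiom 4): yes — every two-step R-path is closed by a direct edge.
Euclidean (axiom 5): yes — any two successors of a common world are R-related.
So F validates K, T, S4, S5. The strongest is S5.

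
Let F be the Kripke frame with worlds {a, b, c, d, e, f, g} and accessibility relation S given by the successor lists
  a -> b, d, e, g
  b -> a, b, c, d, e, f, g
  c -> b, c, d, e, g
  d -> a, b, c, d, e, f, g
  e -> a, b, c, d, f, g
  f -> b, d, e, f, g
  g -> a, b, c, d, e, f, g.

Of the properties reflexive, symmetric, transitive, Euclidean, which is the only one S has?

symmetric

Reflexive: no — a is not related to itself.
Symmetric: yes — every pair in S has its reverse in S.
Transitive: no — a S b and b S c, but not a S c.
Euclidean: no — b S a and b S c, but not a S c.
Only symmetric holds.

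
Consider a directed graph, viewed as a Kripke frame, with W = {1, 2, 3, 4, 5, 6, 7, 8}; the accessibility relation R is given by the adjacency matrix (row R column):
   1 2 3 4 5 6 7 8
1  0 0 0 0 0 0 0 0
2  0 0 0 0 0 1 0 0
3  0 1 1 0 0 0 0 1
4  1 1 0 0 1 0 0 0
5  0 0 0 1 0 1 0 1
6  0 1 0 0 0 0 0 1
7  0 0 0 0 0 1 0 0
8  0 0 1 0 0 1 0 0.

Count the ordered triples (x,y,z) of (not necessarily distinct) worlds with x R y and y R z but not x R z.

Enumerating: (2,6,2), (2,6,8), (3,2,6), (3,8,6), (4,2,6), (4,5,4), (4,5,6), (4,5,8), (5,4,1), (5,4,2), (5,4,5), (5,6,2), … and 10 more.
Total: 22.

22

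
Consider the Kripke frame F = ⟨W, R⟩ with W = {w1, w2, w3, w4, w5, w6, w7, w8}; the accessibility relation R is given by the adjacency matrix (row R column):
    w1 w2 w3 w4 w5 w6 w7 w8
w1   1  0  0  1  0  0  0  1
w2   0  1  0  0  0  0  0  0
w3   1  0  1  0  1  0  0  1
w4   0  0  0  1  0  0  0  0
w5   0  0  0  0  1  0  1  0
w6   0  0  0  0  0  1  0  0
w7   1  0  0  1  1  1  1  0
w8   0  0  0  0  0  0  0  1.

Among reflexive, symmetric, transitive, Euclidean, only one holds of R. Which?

reflexive

Reflexive: yes — every world is R-related to itself.
Symmetric: no — w1 R w4 but not w4 R w1.
Transitive: no — w3 R w1 and w1 R w4, but not w3 R w4.
Euclidean: no — w1 R w4 and w1 R w8, but not w4 R w8.
Only reflexive holds.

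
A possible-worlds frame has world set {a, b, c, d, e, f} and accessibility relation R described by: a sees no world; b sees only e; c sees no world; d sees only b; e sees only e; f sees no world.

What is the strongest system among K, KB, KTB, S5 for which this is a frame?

K

Symmetric (axiom B): no — b R e but not e R b.
Reflexive (axiom T): no — a is not related to itself.
Euclidean (axiom 5): no — d R b and d R b, but not b R b.
So F validates K; KB would additionally require R to be symmetric. The strongest is K.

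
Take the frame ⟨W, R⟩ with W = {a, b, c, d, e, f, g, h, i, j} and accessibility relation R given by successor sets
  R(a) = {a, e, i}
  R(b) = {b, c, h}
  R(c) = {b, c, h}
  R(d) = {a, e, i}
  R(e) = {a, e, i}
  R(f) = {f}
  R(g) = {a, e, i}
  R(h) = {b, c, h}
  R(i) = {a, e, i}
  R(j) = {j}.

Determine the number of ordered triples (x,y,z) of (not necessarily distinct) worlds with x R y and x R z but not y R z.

R is Euclidean; there are no such tuples.

0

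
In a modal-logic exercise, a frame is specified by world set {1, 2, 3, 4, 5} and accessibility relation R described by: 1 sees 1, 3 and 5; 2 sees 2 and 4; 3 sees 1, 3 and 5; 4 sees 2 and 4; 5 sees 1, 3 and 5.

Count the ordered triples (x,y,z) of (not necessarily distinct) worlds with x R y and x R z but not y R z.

0

R is Euclidean; there are no such tuples.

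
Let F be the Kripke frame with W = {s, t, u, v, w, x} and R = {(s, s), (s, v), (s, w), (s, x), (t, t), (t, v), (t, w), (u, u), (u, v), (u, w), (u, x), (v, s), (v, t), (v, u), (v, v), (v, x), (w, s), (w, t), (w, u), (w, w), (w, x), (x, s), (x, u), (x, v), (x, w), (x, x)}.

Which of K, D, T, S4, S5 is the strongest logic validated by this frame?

Serial (axiom D): yes — every world has a successor (e.g. s R s).
Reflexive (axiom T): yes — every world is R-related to itself.
Transitive (axiom 4): no — s R v and v R t, but not s R t.
Euclidean (axiom 5): no — s R v and s R w, but not v R w.
So F validates K, D, T; S4 would additionally require R to be transitive. The strongest is T.

T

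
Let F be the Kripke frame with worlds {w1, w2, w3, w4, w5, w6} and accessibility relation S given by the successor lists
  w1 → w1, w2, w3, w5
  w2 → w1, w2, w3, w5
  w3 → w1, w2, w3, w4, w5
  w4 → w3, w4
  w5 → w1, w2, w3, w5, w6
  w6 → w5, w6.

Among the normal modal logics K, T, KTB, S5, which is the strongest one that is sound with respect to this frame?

Reflexive (axiom T): yes — every world is S-related to itself.
Symmetric (axiom B): yes — every pair in S has its reverse in S.
Euclidean (axiom 5): no — w3 S w1 and w3 S w4, but not w1 S w4.
So F validates K, T, KTB; S5 would additionally require S to be Euclidean. The strongest is KTB.

KTB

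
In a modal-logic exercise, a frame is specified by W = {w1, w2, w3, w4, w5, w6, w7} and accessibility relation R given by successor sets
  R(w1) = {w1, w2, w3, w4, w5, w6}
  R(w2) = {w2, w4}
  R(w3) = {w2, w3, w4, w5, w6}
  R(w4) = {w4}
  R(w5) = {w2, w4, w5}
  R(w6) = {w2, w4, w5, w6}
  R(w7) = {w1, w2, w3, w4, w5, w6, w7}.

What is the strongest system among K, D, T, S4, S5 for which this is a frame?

Serial (axiom D): yes — every world has a successor (e.g. w1 R w1).
Reflexive (axiom T): yes — every world is R-related to itself.
Transitive (axiom 4): yes — every two-step R-path is closed by a direct edge.
Euclidean (axiom 5): no — w1 R w2 and w1 R w3, but not w2 R w3.
So F validates K, D, T, S4; S5 would additionally require R to be Euclidean. The strongest is S4.

S4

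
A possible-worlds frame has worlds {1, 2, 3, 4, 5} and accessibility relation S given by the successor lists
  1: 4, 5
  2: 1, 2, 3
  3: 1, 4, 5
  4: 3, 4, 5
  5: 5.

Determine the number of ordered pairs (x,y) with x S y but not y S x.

Enumerating: (1,4), (1,5), (2,1), (2,3), (3,1), (3,5), (4,5).

7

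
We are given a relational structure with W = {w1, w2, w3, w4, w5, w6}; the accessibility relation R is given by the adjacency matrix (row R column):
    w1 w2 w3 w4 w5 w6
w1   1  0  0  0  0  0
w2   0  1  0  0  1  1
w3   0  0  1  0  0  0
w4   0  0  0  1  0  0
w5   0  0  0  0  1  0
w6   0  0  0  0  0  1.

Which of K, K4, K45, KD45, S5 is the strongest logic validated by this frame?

K4

Transitive (axiom 4): yes — every two-step R-path is closed by a direct edge.
Euclidean (axiom 5): no — w2 R w5 and w2 R w6, but not w5 R w6.
Serial (axiom D): yes — every world has a successor (e.g. w1 R w1).
Reflexive (axiom T): yes — every world is R-related to itself.
So F validates K, K4; K45 would additionally require R to be Euclidean. The strongest is K4.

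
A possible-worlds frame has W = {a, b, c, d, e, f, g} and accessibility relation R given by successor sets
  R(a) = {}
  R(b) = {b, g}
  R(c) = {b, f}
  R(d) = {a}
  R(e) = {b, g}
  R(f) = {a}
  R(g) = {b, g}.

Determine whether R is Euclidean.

Euclidean: no — c R b and c R f, but not b R f.

No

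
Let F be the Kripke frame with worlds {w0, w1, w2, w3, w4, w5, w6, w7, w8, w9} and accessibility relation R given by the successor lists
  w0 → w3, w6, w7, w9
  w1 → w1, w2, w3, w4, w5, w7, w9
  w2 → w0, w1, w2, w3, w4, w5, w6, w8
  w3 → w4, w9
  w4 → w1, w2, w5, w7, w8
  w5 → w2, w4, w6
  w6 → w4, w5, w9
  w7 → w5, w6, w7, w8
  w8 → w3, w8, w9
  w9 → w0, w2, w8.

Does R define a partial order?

Reflexive: no — w0 is not related to itself.
Transitive: no — w0 R w3 and w3 R w4, but not w0 R w4.
Antisymmetric: no — w0 R w9 and w9 R w0 with w0 ≠ w9.
So R is not a partial order.

No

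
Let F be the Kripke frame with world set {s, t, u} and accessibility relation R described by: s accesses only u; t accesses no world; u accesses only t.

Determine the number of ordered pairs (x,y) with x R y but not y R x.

Enumerating: (s,u), (u,t).

2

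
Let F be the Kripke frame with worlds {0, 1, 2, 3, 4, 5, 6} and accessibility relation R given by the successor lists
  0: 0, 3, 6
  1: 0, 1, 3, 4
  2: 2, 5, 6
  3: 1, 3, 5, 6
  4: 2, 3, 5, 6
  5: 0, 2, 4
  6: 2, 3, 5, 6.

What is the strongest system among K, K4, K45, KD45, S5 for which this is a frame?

K

Transitive (axiom 4): no — 0 R 3 and 3 R 1, but not 0 R 1.
Euclidean (axiom 5): no — 1 R 0 and 1 R 4, but not 0 R 4.
Serial (axiom D): yes — every world has a successor (e.g. 0 R 0).
Reflexive (axiom T): no — 4 is not related to itself.
So F validates K; K4 would additionally require R to be transitive. The strongest is K.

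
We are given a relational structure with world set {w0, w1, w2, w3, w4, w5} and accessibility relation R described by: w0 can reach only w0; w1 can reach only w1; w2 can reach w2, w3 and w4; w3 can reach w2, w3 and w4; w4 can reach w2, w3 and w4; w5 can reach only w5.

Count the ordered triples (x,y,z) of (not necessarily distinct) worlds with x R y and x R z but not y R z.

R is Euclidean; there are no such tuples.

0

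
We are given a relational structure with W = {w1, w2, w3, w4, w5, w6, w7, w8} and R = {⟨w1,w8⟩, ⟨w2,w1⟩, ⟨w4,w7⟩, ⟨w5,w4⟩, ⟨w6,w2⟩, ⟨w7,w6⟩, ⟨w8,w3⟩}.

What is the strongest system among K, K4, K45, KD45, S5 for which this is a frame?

K

Transitive (axiom 4): no — w1 R w8 and w8 R w3, but not w1 R w3.
Euclidean (axiom 5): no — w1 R w8 and w1 R w8, but not w8 R w8.
Serial (axiom D): no — w3 has no R-successor.
Reflexive (axiom T): no — w1 is not related to itself.
So F validates K; K4 would additionally require R to be transitive. The strongest is K.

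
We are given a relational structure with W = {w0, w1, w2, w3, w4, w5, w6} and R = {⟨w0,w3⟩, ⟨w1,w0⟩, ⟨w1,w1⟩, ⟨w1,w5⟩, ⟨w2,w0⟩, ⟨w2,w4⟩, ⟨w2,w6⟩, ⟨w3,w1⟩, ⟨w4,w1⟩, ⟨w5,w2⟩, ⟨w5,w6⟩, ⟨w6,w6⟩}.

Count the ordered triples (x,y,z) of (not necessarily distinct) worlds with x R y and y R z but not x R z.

12

Enumerating: (w0,w3,w1), (w1,w0,w3), (w1,w5,w2), (w1,w5,w6), (w2,w0,w3), (w2,w4,w1), (w3,w1,w0), (w3,w1,w5), (w4,w1,w0), (w4,w1,w5), (w5,w2,w0), (w5,w2,w4).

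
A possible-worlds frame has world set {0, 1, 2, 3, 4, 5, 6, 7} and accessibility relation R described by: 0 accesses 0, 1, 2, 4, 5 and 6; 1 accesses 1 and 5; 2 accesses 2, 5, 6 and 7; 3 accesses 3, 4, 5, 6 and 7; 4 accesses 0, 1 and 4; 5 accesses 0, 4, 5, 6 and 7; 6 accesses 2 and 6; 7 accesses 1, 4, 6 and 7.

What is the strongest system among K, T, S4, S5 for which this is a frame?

Reflexive (axiom T): yes — every world is R-related to itself.
Transitive (axiom 4): no — 0 R 2 and 2 R 7, but not 0 R 7.
Euclidean (axiom 5): no — 0 R 1 and 0 R 2, but not 1 R 2.
So F validates K, T; S4 would additionally require R to be transitive. The strongest is T.

T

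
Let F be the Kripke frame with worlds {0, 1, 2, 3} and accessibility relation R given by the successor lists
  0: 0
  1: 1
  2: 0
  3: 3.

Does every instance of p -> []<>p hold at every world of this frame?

No

Axiom B corresponds to the accessibility relation being symmetric.
Symmetric: no — 2 R 0 but not 0 R 2.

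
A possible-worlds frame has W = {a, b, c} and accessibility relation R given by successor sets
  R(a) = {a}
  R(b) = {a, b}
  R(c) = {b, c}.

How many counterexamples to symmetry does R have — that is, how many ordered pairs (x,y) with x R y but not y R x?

Enumerating: (b,a), (c,b).

2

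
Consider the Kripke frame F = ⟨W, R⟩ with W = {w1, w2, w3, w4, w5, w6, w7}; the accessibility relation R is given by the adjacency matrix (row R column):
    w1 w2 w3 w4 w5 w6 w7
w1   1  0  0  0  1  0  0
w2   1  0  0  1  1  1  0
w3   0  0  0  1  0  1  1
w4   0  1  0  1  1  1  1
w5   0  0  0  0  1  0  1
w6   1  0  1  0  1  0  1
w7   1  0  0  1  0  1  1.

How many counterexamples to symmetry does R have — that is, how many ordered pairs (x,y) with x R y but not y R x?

12

Enumerating: (w1,w5), (w2,w1), (w2,w5), (w2,w6), (w3,w4), (w3,w7), (w4,w5), (w4,w6), (w5,w7), (w6,w1), (w6,w5), (w7,w1).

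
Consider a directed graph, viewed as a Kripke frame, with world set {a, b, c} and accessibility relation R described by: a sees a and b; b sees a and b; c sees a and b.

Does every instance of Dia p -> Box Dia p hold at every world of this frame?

Yes

By correspondence theory, 5 is valid on a frame iff R is Euclidean.
Euclidean: yes — any two successors of a common world are R-related.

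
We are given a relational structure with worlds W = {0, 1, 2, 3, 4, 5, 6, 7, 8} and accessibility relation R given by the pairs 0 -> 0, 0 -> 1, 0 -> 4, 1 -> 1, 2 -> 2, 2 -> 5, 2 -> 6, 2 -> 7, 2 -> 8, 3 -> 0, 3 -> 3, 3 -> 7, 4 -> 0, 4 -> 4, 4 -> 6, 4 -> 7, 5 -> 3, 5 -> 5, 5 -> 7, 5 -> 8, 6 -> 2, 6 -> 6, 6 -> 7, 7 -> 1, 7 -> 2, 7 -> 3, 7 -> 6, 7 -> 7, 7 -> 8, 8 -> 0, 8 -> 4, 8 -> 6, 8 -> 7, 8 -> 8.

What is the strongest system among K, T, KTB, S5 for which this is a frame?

T

Reflexive (axiom T): yes — every world is R-related to itself.
Symmetric (axiom B): no — 0 R 1 but not 1 R 0.
Euclidean (axiom 5): no — 0 R 1 and 0 R 4, but not 1 R 4.
So F validates K, T; KTB would additionally require R to be symmetric. The strongest is T.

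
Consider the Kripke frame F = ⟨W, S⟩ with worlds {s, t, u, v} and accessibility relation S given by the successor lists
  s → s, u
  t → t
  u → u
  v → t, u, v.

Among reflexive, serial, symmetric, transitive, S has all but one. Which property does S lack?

Reflexive: yes — every world is S-related to itself.
Serial: yes — every world has a successor (e.g. s S s).
Symmetric: no — s S u but not u S s.
Transitive: yes — every two-step S-path is closed by a direct edge.
Only symmetric fails.

symmetric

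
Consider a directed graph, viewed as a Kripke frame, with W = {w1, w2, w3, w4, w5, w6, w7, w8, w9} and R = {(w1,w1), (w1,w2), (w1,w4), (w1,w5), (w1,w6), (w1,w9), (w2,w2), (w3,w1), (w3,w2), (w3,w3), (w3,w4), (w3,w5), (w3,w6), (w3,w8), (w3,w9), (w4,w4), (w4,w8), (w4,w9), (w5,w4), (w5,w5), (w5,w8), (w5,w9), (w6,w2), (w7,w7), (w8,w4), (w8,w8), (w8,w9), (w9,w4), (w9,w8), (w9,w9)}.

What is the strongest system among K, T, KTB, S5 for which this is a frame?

Reflexive (axiom T): no — w6 is not related to itself.
Symmetric (axiom B): no — w1 R w2 but not w2 R w1.
Euclidean (axiom 5): no — w1 R w2 and w1 R w4, but not w2 R w4.
So F validates K; T would additionally require R to be reflexive. The strongest is K.

K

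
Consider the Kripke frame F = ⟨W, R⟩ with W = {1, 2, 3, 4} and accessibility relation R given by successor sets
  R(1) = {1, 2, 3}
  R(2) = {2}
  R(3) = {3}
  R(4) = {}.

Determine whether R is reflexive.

No

Reflexive: no — 4 is not related to itself.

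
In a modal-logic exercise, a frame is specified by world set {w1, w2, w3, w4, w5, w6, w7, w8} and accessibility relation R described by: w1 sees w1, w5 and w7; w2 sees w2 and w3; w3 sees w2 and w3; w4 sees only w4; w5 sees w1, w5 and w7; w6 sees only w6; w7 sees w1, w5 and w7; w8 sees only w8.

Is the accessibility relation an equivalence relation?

Yes

Reflexive: yes — every world is R-related to itself.
Symmetric: yes — every pair in R has its reverse in R.
Transitive: yes — every two-step R-path is closed by a direct edge.
So R is an equivalence relation.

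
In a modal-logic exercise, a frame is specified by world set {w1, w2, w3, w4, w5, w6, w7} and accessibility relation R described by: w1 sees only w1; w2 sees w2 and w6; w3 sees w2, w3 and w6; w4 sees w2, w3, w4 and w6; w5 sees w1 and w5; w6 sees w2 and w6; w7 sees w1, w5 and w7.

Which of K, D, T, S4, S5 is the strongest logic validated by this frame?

S4

Serial (axiom D): yes — every world has a successor (e.g. w1 R w1).
Reflexive (axiom T): yes — every world is R-related to itself.
Transitive (axiom 4): yes — every two-step R-path is closed by a direct edge.
Euclidean (axiom 5): no — w4 R w2 and w4 R w3, but not w2 R w3.
So F validates K, D, T, S4; S5 would additionally require R to be Euclidean. The strongest is S4.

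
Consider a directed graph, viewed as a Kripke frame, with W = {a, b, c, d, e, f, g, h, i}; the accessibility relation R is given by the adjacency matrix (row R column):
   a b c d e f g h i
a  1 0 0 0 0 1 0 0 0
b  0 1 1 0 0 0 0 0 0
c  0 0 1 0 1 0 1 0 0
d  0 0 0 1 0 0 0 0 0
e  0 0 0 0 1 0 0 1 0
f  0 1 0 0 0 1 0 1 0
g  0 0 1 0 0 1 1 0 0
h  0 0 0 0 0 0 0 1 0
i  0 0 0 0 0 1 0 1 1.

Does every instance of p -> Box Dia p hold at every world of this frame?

No

By correspondence theory, B is valid on a frame iff R is symmetric.
Symmetric: no — a R f but not f R a.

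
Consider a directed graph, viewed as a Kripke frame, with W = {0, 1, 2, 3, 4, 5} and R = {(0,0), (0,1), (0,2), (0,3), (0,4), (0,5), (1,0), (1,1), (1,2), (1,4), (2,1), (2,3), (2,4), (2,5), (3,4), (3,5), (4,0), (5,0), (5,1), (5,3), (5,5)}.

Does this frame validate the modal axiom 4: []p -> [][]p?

By correspondence theory, 4 is valid on a frame iff R is transitive.
Transitive: no — 1 R 0 and 0 R 3, but not 1 R 3.

No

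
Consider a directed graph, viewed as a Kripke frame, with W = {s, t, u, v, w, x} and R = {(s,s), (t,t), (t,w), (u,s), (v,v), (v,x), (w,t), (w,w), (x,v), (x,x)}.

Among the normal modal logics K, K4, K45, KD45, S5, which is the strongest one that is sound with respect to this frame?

Transitive (axiom 4): yes — every two-step R-path is closed by a direct edge.
Euclidean (axiom 5): yes — any two successors of a common world are R-related.
Serial (axiom D): yes — every world has a successor (e.g. s R s).
Reflexive (axiom T): no — u is not related to itself.
So F validates K, K4, K45, KD45; S5 would additionally require R to be reflexive. The strongest is KD45.

KD45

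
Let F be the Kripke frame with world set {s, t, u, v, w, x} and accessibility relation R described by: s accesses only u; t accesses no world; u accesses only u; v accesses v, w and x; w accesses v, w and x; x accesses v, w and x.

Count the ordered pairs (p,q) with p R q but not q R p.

1

Enumerating: (s,u).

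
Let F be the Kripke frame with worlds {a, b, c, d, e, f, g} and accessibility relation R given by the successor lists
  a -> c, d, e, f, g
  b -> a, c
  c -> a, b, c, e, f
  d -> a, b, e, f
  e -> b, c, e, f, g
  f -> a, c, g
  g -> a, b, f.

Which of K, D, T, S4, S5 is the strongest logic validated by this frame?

Serial (axiom D): yes — every world has a successor (e.g. a R c).
Reflexive (axiom T): no — a is not related to itself.
Transitive (axiom 4): no — a R c and c R b, but not a R b.
Euclidean (axiom 5): no — a R c and a R d, but not c R d.
So F validates K, D; T would additionally require R to be reflexive. The strongest is D.

D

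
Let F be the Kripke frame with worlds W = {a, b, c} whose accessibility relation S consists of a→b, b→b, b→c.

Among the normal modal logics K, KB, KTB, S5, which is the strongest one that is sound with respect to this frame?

Symmetric (axiom B): no — a S b but not b S a.
Reflexive (axiom T): no — a is not related to itself.
Euclidean (axiom 5): no — b S c and b S b, but not c S b.
So F validates K; KB would additionally require S to be symmetric. The strongest is K.

K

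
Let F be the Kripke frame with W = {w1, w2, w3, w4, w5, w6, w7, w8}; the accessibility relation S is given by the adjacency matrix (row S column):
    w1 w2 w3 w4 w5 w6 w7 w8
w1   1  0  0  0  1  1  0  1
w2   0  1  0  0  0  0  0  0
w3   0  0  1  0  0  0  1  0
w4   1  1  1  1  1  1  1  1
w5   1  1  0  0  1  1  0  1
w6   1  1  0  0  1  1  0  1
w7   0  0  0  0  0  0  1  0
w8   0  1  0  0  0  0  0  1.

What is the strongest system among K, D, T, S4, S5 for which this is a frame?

T

Serial (axiom D): yes — every world has a successor (e.g. w1 S w1).
Reflexive (axiom T): yes — every world is S-related to itself.
Transitive (axiom 4): no — w1 S w5 and w5 S w2, but not w1 S w2.
Euclidean (axiom 5): no — w1 S w8 and w1 S w5, but not w8 S w5.
So F validates K, D, T; S4 would additionally require S to be transitive. The strongest is T.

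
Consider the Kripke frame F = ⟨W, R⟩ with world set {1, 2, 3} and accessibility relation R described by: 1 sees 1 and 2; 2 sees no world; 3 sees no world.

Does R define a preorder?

No

Reflexive: no — 2 is not related to itself.
Transitive: yes — every two-step R-path is closed by a direct edge.
So R is not a preorder.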